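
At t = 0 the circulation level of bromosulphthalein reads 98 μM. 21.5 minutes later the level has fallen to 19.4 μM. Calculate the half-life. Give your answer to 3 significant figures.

9.20 minutes

A/A₀ = 19.4/98 ≈ 0.19796.
n = log₂(5.0515) ≈ 2.3367 half-lives elapsed in 21.5 minutes.
t½ = 21.5/2.3367 ≈ 9.2009 minutes.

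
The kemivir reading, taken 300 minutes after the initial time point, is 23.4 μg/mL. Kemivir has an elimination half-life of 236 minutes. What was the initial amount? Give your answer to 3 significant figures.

56.5 μg/mL

Number of half-lives elapsed: n = 300/236 ≈ 1.2712.
A₀ = A × 2^n = 23.4 × 2^1.2712 = 23.4 × 2.4136 ≈ 56.478 μg/mL.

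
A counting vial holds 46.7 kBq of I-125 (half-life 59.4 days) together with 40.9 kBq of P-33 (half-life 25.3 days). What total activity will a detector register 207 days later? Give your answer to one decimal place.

I-125: 46.7 × (1/2)^(207/59.4) = 46.7 × (1/2)^3.4848 ≈ 4.1713 kBq.
P-33: 40.9 × (1/2)^(207/25.3) = 40.9 × (1/2)^8.1818 ≈ 0.14085 kBq.
Total = 4.1713 + 0.14085 ≈ 4.3122 kBq.

4.3 kBq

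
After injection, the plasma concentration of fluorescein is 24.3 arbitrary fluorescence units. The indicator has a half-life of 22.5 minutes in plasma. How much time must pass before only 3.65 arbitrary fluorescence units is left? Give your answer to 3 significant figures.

Fraction remaining = 3.65/24.3 ≈ 0.15021.
n = log₂(24.3/3.65) = ln(6.6575)/ln 2 ≈ 2.735 half-lives.
t = n × t½ = 2.735 × 22.5 ≈ 61.537 minutes.

61.5 minutes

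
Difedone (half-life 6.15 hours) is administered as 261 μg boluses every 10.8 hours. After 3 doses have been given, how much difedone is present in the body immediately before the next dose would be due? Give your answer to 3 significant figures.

107 μg

The 3 doses were given 32.4, 21.6, 10.8 hours ago.
Total = 261·(1/2)^(32.4/6.15) + 261·(1/2)^(21.6/6.15) + 261·(1/2)^(10.8/6.15)
      = 6.7721 + 22.875 + 77.268 ≈ 106.92 μg.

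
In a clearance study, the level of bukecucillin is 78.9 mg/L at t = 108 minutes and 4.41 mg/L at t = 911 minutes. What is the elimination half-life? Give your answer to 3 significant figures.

Over Δt = 911 − 108 = 803 minutes, the level fell by a factor of 78.9/4.41 ≈ 17.891.
n = log₂(17.891) ≈ 4.1612 half-lives, so t½ = 803/4.1612 ≈ 192.97 minutes.

193 minutes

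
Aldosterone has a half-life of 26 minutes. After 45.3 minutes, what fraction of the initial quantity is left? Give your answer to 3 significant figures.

n = 45.3/26 ≈ 1.7423 half-lives.
Fraction remaining = (1/2)^1.7423 ≈ 0.29889.

0.299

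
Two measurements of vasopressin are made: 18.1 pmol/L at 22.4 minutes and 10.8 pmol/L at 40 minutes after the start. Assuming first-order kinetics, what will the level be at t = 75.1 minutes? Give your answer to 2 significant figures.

Over Δt = 40 − 22.4 = 17.6 minutes, the level fell by a factor of 18.1/10.8 ≈ 1.6759.
n = log₂(1.6759) ≈ 0.74496 half-lives, so t½ = 17.6/0.74496 ≈ 23.625 minutes.
From t = 40 to t = 75.1: 10.8 × (1/2)^((75.1−40)/23.625) ≈ 3.8565 pmol/L.

3.9 pmol/L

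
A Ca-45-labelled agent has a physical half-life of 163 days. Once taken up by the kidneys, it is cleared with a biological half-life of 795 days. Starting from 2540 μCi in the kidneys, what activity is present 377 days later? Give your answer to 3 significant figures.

368 μCi

1/t_eff = 1/t_phys + 1/t_biol = 1/163 + 1/795 = 0.0073928 per day.
t_eff = 163 × 795 / (163 + 795) ≈ 135.27 days.
Remaining = 2540 × (1/2)^(377/135.27) = 2540 × (1/2)^2.7871 ≈ 367.99 μCi.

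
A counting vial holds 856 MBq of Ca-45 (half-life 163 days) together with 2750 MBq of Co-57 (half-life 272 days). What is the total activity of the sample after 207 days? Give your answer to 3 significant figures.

Ca-45: 856 × (1/2)^(207/163) = 856 × (1/2)^1.2699 ≈ 354.96 MBq.
Co-57: 2750 × (1/2)^(207/272) = 2750 × (1/2)^0.76103 ≈ 1622.7 MBq.
Total = 354.96 + 1622.7 ≈ 1977.7 MBq.

1980 MBq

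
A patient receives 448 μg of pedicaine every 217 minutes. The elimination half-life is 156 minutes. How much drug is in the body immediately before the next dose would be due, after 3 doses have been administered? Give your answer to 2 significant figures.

260 μg

The 3 doses were given 651, 434, 217 minutes ago.
Total = 448·(1/2)^(651/156) + 448·(1/2)^(434/156) + 448·(1/2)^(217/156)
      = 24.835 + 65.132 + 170.82 ≈ 260.79 μg.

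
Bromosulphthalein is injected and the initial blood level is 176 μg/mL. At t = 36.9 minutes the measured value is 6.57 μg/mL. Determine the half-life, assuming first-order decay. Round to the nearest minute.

8 minutes

A/A₀ = 6.57/176 ≈ 0.03733.
n = log₂(26.788) ≈ 4.7435 half-lives elapsed in 36.9 minutes.
t½ = 36.9/4.7435 ≈ 7.779 minutes.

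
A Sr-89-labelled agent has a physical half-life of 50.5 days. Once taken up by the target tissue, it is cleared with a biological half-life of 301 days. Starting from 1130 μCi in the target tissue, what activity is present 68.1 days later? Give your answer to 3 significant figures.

1/t_eff = 1/t_phys + 1/t_biol = 1/50.5 + 1/301 = 0.023124 per day.
t_eff = 50.5 × 301 / (50.5 + 301) ≈ 43.245 days.
Remaining = 1130 × (1/2)^(68.1/43.245) = 1130 × (1/2)^1.5748 ≈ 379.34 μCi.

379 μCi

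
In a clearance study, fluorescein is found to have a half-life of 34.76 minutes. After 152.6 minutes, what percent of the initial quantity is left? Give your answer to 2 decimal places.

n = 152.6/34.76 ≈ 4.3901 half-lives.
Fraction remaining = (1/2)^4.3901 ≈ 0.047692, i.e. 4.7692%.

4.77%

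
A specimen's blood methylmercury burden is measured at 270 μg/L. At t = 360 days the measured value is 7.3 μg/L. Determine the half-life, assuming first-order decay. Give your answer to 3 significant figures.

69.1 days

A/A₀ = 7.3/270 ≈ 0.027037.
n = log₂(36.986) ≈ 5.2089 half-lives elapsed in 360 days.
t½ = 360/5.2089 ≈ 69.112 days.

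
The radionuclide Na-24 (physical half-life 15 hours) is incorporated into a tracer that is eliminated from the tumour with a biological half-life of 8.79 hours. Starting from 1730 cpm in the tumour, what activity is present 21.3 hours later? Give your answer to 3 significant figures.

121 cpm

1/t_eff = 1/t_phys + 1/t_biol = 1/15 + 1/8.79 = 0.18043 per hour.
t_eff = 15 × 8.79 / (15 + 8.79) ≈ 5.5422 hours.
Remaining = 1730 × (1/2)^(21.3/5.5422) = 1730 × (1/2)^3.8432 ≈ 120.54 cpm.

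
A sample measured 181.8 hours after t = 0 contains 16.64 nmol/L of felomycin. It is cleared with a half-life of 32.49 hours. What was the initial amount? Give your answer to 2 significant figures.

Number of half-lives elapsed: n = 181.8/32.49 ≈ 5.5956.
A₀ = A × 2^n = 16.64 × 2^5.5956 = 16.64 × 48.354 ≈ 804.61 nmol/L.

800 nmol/L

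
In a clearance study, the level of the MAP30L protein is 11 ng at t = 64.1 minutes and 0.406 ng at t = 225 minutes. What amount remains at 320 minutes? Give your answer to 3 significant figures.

Over Δt = 225 − 64.1 = 160.9 minutes, the level fell by a factor of 11/0.406 ≈ 27.094.
n = log₂(27.094) ≈ 4.7599 half-lives, so t½ = 160.9/4.7599 ≈ 33.803 minutes.
From t = 225 to t = 320: 0.406 × (1/2)^((320−225)/33.803) ≈ 0.057879 ng.

0.0579 ng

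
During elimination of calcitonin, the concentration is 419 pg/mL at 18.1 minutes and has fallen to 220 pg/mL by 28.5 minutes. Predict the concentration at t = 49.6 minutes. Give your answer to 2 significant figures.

Over Δt = 28.5 − 18.1 = 10.4 minutes, the level fell by a factor of 419/220 ≈ 1.9045.
n = log₂(1.9045) ≈ 0.92945 half-lives, so t½ = 10.4/0.92945 ≈ 11.189 minutes.
From t = 28.5 to t = 49.6: 220 × (1/2)^((49.6−28.5)/11.189) ≈ 59.535 pg/mL.

60 pg/mL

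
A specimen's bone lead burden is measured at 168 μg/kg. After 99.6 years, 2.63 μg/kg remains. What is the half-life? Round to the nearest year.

17 years

A/A₀ = 2.63/168 ≈ 0.015655.
n = log₂(63.878) ≈ 5.9973 half-lives elapsed in 99.6 years.
t½ = 99.6/5.9973 ≈ 16.608 years.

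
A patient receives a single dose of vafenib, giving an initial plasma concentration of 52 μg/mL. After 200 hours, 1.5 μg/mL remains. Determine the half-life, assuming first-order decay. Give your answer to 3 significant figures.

39.1 hours

A/A₀ = 1.5/52 ≈ 0.028846.
n = log₂(34.667) ≈ 5.1155 half-lives elapsed in 200 hours.
t½ = 200/5.1155 ≈ 39.097 hours.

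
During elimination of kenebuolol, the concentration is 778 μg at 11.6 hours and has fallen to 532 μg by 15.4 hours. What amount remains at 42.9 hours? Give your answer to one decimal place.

34.0 μg

Over Δt = 15.4 − 11.6 = 3.8 hours, the level fell by a factor of 778/532 ≈ 1.4624.
n = log₂(1.4624) ≈ 0.54834 half-lives, so t½ = 3.8/0.54834 ≈ 6.93 hours.
From t = 15.4 to t = 42.9: 532 × (1/2)^((42.9−15.4)/6.93) ≈ 33.989 μg.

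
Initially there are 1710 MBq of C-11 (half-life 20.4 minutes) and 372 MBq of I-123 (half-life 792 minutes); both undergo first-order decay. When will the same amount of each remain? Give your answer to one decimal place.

46.1 minutes

Set 1710·(1/2)^(t/20.4) = 372·(1/2)^(t/792).
Taking log₂: log₂(1710/372) = t·(1/20.4 − 1/792).
log₂(4.5968) = 2.2006; 1/20.4 − 1/792 = 0.047757.
t = 2.2006 / 0.047757 ≈ 46.08 minutes.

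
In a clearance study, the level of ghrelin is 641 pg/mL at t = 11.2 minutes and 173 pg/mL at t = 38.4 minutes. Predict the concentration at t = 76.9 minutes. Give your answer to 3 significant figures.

Over Δt = 38.4 − 11.2 = 27.2 minutes, the level fell by a factor of 641/173 ≈ 3.7052.
n = log₂(3.7052) ≈ 1.8896 half-lives, so t½ = 27.2/1.8896 ≈ 14.395 minutes.
From t = 38.4 to t = 76.9: 173 × (1/2)^((76.9−38.4)/14.395) ≈ 27.097 pg/mL.

27.1 pg/mL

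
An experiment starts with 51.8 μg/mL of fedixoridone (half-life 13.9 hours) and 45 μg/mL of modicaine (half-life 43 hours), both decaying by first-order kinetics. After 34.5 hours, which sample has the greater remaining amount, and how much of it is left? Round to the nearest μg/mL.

modicaine, 26 μg/mL

fedixoridone: 51.8 × (1/2)^2.482 ≈ 9.2719 μg/mL.
modicaine: 45 × (1/2)^0.80233 ≈ 25.804 μg/mL.
Modicaine has more remaining, at ≈ 25.804 μg/mL.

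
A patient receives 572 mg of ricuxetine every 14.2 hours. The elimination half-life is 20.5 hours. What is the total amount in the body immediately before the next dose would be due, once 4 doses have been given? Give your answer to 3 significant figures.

792 mg

The 4 doses were given 56.8, 42.6, 28.4, 14.2 hours ago.
Total = 572·(1/2)^(56.8/20.5) + 572·(1/2)^(42.6/20.5) + 572·(1/2)^(28.4/20.5) + 572·(1/2)^(14.2/20.5)
      = 83.815 + 135.47 + 218.96 + 353.9 ≈ 792.14 mg.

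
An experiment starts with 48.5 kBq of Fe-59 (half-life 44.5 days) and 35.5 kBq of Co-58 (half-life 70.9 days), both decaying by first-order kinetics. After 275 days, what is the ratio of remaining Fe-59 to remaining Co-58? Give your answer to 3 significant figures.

0.277

Fe-59: 48.5 × (1/2)^(275/44.5) = 48.5 × (1/2)^6.1798 ≈ 0.66903 kBq.
Co-58: 35.5 × (1/2)^(275/70.9) = 35.5 × (1/2)^3.8787 ≈ 2.4134 kBq.
Ratio ≈ 0.66903 / 2.4134 ≈ 0.27722.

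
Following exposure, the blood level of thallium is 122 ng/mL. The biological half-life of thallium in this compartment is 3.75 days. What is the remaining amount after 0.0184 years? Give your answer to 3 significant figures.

35.3 ng/mL

Convert the elapsed time: 0.0184 years = 6.716 days.
Number of half-lives: n = 6.716/3.75 ≈ 1.7909.
Remaining = 122 × (1/2)^1.7909 = 122 × 0.28899 ≈ 35.256 ng/mL.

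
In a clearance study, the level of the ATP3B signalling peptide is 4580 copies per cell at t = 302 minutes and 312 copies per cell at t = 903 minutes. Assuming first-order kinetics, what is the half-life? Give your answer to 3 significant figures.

Over Δt = 903 − 302 = 601 minutes, the level fell by a factor of 4580/312 ≈ 14.679.
n = log₂(14.679) ≈ 3.8757 half-lives, so t½ = 601/3.8757 ≈ 155.07 minutes.

155 minutes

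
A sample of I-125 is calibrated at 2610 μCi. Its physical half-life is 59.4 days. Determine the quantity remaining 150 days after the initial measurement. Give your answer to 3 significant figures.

Number of half-lives: n = 150/59.4 ≈ 2.5253.
Remaining = 2610 × (1/2)^2.5253 = 2610 × 0.17371 ≈ 453.38 μCi.

453 μCi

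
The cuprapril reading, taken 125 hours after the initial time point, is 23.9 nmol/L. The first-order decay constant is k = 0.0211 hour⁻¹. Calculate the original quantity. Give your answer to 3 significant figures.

t½ = ln 2 / k = 0.69315 / 0.0211 ≈ 32.851 hours.
Number of half-lives elapsed: n = 125/32.851 ≈ 3.8051.
A₀ = A × 2^n = 23.9 × 2^3.8051 = 23.9 × 13.978 ≈ 334.08 nmol/L.

334 nmol/L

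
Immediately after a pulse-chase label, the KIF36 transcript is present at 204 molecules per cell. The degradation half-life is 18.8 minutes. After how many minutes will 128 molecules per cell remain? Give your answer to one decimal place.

Fraction remaining = 128/204 ≈ 0.62745.
n = log₂(204/128) = ln(1.5938)/ln 2 ≈ 0.67243 half-lives.
t = n × t½ = 0.67243 × 18.8 ≈ 12.642 minutes.

12.6 minutes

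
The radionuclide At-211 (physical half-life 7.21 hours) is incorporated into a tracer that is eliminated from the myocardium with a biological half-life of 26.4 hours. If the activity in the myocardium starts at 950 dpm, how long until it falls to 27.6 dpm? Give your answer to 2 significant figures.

29 hours

1/t_eff = 1/t_phys + 1/t_biol = 1/7.21 + 1/26.4 = 0.17658 per hour.
t_eff = 7.21 × 26.4 / (7.21 + 26.4) ≈ 5.6633 hours.
n = log₂(950/27.6) ≈ 5.1052; t = 5.1052 × 5.6633 ≈ 28.912 hours.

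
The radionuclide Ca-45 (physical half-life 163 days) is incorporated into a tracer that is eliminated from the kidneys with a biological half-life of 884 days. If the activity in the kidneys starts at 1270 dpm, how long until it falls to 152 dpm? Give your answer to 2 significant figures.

420 days

1/t_eff = 1/t_phys + 1/t_biol = 1/163 + 1/884 = 0.0072662 per day.
t_eff = 163 × 884 / (163 + 884) ≈ 137.62 days.
n = log₂(1270/152) ≈ 3.0627; t = 3.0627 × 137.62 ≈ 421.5 days.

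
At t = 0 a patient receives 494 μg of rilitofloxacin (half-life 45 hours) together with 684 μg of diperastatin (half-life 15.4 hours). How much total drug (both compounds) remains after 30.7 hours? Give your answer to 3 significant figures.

rilitofloxacin: 494 × (1/2)^(30.7/45) = 494 × (1/2)^0.68222 ≈ 307.86 μg.
diperastatin: 684 × (1/2)^(30.7/15.4) = 684 × (1/2)^1.9935 ≈ 171.77 μg.
Total = 307.86 + 171.77 ≈ 479.63 μg.

480 μg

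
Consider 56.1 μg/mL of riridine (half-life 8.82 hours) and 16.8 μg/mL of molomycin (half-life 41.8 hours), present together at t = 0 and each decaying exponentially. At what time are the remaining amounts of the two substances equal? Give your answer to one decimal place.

19.4 hours

Set 56.1·(1/2)^(t/8.82) = 16.8·(1/2)^(t/41.8).
Taking log₂: log₂(56.1/16.8) = t·(1/8.82 − 1/41.8).
log₂(3.3393) = 1.7395; 1/8.82 − 1/41.8 = 0.089455.
t = 1.7395 / 0.089455 ≈ 19.446 hours.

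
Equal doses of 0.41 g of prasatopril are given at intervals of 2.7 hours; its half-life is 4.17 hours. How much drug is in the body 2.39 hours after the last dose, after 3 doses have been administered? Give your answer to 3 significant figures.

The 3 doses were given 7.79, 5.09, 2.39 hours ago.
Total = 0.41·(1/2)^(7.79/4.17) + 0.41·(1/2)^(5.09/4.17) + 0.41·(1/2)^(2.39/4.17)
      = 0.11231 + 0.17593 + 0.27558 ≈ 0.56382 g.

0.564 g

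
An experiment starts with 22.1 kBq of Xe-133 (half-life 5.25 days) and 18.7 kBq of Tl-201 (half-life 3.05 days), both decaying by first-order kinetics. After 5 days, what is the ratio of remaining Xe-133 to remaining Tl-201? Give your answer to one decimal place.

1.9

Xe-133: 22.1 × (1/2)^(5/5.25) = 22.1 × (1/2)^0.95238 ≈ 11.421 kBq.
Tl-201: 18.7 × (1/2)^(5/3.05) = 18.7 × (1/2)^1.6393 ≈ 6.0027 kBq.
Ratio ≈ 11.421 / 6.0027 ≈ 1.9026.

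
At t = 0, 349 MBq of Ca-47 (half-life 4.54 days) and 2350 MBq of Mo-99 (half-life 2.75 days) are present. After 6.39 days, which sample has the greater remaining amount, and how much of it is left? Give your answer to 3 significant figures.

Ca-47: 349 × (1/2)^1.4075 ≈ 131.56 MBq.
Mo-99: 2350 × (1/2)^2.3236 ≈ 469.44 MBq.
Mo-99 has more remaining, at ≈ 469.44 MBq.

Mo-99, 469 MBq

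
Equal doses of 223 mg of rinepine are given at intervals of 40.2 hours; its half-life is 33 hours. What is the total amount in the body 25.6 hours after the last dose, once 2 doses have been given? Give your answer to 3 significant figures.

186 mg

The 2 doses were given 65.8, 25.6 hours ago.
Total = 223·(1/2)^(65.8/33) + 223·(1/2)^(25.6/33)
      = 55.985 + 130.25 ≈ 186.23 mg.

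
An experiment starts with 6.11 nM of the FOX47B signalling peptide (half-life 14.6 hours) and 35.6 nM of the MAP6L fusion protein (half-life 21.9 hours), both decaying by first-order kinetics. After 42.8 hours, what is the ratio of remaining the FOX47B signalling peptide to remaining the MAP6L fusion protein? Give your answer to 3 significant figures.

0.0872

FOX47B signalling peptide: 6.11 × (1/2)^(42.8/14.6) = 6.11 × (1/2)^2.9315 ≈ 0.80088 nM.
MAP6L fusion protein: 35.6 × (1/2)^(42.8/21.9) = 35.6 × (1/2)^1.9543 ≈ 9.1862 nM.
Ratio ≈ 0.80088 / 9.1862 ≈ 0.087183.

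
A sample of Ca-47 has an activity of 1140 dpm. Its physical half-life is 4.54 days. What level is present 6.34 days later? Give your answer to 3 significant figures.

Number of half-lives: n = 6.34/4.54 ≈ 1.3965.
Remaining = 1140 × (1/2)^1.3965 = 1140 × 0.37986 ≈ 433.04 dpm.

433 dpm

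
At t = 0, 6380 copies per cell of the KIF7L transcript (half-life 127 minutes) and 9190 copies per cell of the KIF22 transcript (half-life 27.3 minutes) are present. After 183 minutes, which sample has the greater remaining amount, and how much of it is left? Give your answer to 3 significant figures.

KIF7L transcript: 6380 × (1/2)^1.4409 ≈ 2349.9 copies per cell.
KIF22 transcript: 9190 × (1/2)^6.7033 ≈ 88.191 copies per cell.
KIF7L transcript has more remaining, at ≈ 2349.9 copies per cell.

KIF7L transcript, 2350 copies per cell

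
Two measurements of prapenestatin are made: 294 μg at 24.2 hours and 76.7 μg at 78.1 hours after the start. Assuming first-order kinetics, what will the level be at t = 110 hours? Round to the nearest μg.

Over Δt = 78.1 − 24.2 = 53.9 hours, the level fell by a factor of 294/76.7 ≈ 3.8331.
n = log₂(3.8331) ≈ 1.9385 half-lives, so t½ = 53.9/1.9385 ≈ 27.805 hours.
From t = 78.1 to t = 110: 76.7 × (1/2)^((110−78.1)/27.805) ≈ 34.628 μg.

35 μg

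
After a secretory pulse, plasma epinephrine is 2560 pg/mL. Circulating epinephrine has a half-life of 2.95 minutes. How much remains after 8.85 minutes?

320 pg/mL

Elapsed time is 3 half-lives (8.85/2.95).
Each half-life halves the amount: 2560 × (1/2)^3 = 2560/8 = 320 pg/mL.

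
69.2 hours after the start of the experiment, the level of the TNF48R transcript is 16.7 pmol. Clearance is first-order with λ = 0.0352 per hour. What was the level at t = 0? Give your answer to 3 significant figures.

t½ = ln 2 / λ = 0.69315 / 0.0352 ≈ 19.692 hours.
Number of half-lives elapsed: n = 69.2/19.692 ≈ 3.5142.
A₀ = A × 2^n = 16.7 × 2^3.5142 = 16.7 × 11.425 ≈ 190.8 pmol.

191 pmol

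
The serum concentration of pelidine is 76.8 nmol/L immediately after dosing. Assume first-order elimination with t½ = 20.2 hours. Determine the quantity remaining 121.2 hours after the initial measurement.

Elapsed time is 6 half-lives (121.2/20.2).
Each half-life halves the amount: 76.8 × (1/2)^6 = 76.8/64 = 1.2 nmol/L.

1.2 nmol/L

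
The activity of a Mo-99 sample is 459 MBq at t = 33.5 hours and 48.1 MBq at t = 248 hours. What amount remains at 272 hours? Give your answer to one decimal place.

Over Δt = 248 − 33.5 = 214.5 hours, the level fell by a factor of 459/48.1 ≈ 9.5426.
n = log₂(9.5426) ≈ 3.2544 half-lives, so t½ = 214.5/3.2544 ≈ 65.911 hours.
From t = 248 to t = 272: 48.1 × (1/2)^((272−248)/65.911) ≈ 37.371 MBq.

37.4 MBq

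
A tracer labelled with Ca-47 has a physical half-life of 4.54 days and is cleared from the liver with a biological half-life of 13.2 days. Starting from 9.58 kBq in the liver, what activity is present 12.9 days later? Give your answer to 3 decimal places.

0.679 kBq

1/t_eff = 1/t_phys + 1/t_biol = 1/4.54 + 1/13.2 = 0.29602 per day.
t_eff = 4.54 × 13.2 / (4.54 + 13.2) ≈ 3.3781 days.
Remaining = 9.58 × (1/2)^(12.9/3.3781) = 9.58 × (1/2)^3.8187 ≈ 0.67893 kBq.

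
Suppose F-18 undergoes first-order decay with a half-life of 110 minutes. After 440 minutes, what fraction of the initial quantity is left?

n = 440/110 ≈ 4 half-lives.
Fraction remaining = (1/2)^4 ≈ 0.0625.

0.0625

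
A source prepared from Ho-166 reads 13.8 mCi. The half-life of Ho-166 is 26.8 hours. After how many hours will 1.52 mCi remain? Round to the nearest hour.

Fraction remaining = 1.52/13.8 ≈ 0.11014.
n = log₂(13.8/1.52) = ln(9.0789)/ln 2 ≈ 3.1825 half-lives.
t = n × t½ = 3.1825 × 26.8 ≈ 85.292 hours.

85 hours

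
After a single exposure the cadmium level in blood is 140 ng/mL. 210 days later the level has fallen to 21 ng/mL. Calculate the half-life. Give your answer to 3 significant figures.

76.7 days

A/A₀ = 21/140 ≈ 0.15.
n = log₂(6.6667) ≈ 2.737 half-lives elapsed in 210 days.
t½ = 210/2.737 ≈ 76.727 days.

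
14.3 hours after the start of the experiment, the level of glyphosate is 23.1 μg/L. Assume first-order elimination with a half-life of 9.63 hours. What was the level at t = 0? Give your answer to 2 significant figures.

65 μg/L

Number of half-lives elapsed: n = 14.3/9.63 ≈ 1.4849.
A₀ = A × 2^n = 23.1 × 2^1.4849 = 23.1 × 2.7991 ≈ 64.658 μg/L.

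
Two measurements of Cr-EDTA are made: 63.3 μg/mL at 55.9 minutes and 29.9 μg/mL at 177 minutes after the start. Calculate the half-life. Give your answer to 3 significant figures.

112 minutes

Over Δt = 177 − 55.9 = 121.1 minutes, the level fell by a factor of 63.3/29.9 ≈ 2.1171.
n = log₂(2.1171) ≈ 1.0821 half-lives, so t½ = 121.1/1.0821 ≈ 111.92 minutes.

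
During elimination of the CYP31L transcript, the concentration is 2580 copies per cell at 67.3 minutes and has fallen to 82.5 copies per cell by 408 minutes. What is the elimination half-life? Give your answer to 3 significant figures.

68.6 minutes

Over Δt = 408 − 67.3 = 340.7 minutes, the level fell by a factor of 2580/82.5 ≈ 31.273.
n = log₂(31.273) ≈ 4.9668 half-lives, so t½ = 340.7/4.9668 ≈ 68.595 minutes.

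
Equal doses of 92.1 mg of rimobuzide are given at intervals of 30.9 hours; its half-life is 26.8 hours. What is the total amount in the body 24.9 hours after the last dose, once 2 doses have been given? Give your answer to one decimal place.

The 2 doses were given 55.8, 24.9 hours ago.
Total = 92.1·(1/2)^(55.8/26.8) + 92.1·(1/2)^(24.9/26.8)
      = 21.751 + 48.369 ≈ 70.121 mg.

70.1 mg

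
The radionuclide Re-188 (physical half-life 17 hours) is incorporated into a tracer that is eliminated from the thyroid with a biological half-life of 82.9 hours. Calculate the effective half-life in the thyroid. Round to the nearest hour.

14 hours

1/t_eff = 1/t_phys + 1/t_biol = 1/17 + 1/82.9 = 0.070886 per hour.
t_eff = 17 × 82.9 / (17 + 82.9) ≈ 14.107 hours.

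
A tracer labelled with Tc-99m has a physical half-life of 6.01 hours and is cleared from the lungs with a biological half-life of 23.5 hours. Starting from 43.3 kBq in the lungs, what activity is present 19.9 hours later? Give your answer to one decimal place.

1/t_eff = 1/t_phys + 1/t_biol = 1/6.01 + 1/23.5 = 0.20894 per hour.
t_eff = 6.01 × 23.5 / (6.01 + 23.5) ≈ 4.786 hours.
Remaining = 43.3 × (1/2)^(19.9/4.786) = 43.3 × (1/2)^4.158 ≈ 2.4256 kBq.

2.4 kBq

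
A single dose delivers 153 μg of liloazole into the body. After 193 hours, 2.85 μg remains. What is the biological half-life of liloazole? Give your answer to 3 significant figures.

33.6 hours

A/A₀ = 2.85/153 ≈ 0.018627.
n = log₂(53.684) ≈ 5.7464 half-lives elapsed in 193 hours.
t½ = 193/5.7464 ≈ 33.586 hours.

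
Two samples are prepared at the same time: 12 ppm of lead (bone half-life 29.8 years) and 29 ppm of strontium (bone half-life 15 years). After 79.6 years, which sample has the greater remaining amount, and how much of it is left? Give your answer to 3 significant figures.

lead: 12 × (1/2)^2.6711 ≈ 1.884 ppm.
strontium: 29 × (1/2)^5.3067 ≈ 0.73271 ppm.
Lead has more remaining, at ≈ 1.884 ppm.

lead, 1.88 ppm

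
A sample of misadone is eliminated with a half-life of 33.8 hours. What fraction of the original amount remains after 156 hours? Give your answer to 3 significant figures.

n = 156/33.8 ≈ 4.6154 half-lives.
Fraction remaining = (1/2)^4.6154 ≈ 0.040797.

0.0408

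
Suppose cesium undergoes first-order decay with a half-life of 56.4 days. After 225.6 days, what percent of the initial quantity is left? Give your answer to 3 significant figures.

6.25%

n = 225.6/56.4 ≈ 4 half-lives.
Fraction remaining = (1/2)^4 ≈ 0.0625, i.e. 6.25%.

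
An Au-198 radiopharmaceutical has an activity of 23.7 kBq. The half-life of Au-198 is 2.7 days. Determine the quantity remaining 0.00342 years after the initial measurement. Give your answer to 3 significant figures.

17.2 kBq

Convert the elapsed time: 0.00342 years = 1.2483 days.
Number of half-lives: n = 1.2483/2.7 ≈ 0.46233.
Remaining = 23.7 × (1/2)^0.46233 = 23.7 × 0.72581 ≈ 17.202 kBq.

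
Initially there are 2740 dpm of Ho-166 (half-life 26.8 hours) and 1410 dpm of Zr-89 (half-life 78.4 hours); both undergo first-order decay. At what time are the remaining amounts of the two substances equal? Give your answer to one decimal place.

Set 2740·(1/2)^(t/26.8) = 1410·(1/2)^(t/78.4).
Taking log₂: log₂(2740/1410) = t·(1/26.8 − 1/78.4).
log₂(1.9433) = 0.95848; 1/26.8 − 1/78.4 = 0.024558.
t = 0.95848 / 0.024558 ≈ 39.029 hours.

39.0 hours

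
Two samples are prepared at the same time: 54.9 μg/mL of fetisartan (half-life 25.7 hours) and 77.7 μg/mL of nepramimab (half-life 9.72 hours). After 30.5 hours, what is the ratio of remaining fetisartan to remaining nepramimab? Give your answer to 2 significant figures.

2.7

fetisartan: 54.9 × (1/2)^(30.5/25.7) = 54.9 × (1/2)^1.1868 ≈ 24.117 μg/mL.
nepramimab: 77.7 × (1/2)^(30.5/9.72) = 77.7 × (1/2)^3.1379 ≈ 8.8274 μg/mL.
Ratio ≈ 24.117 / 8.8274 ≈ 2.732.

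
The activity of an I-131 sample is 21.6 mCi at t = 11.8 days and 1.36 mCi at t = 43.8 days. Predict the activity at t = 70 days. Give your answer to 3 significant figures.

Over Δt = 43.8 − 11.8 = 32 days, the level fell by a factor of 21.6/1.36 ≈ 15.882.
n = log₂(15.882) ≈ 3.9894 half-lives, so t½ = 32/3.9894 ≈ 8.0214 days.
From t = 43.8 to t = 70: 1.36 × (1/2)^((70−43.8)/8.0214) ≈ 0.14135 mCi.

0.141 mCi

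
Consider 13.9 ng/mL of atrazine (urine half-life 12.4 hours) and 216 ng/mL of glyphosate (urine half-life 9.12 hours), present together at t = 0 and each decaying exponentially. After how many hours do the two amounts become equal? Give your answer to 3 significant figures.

Set 13.9·(1/2)^(t/12.4) = 216·(1/2)^(t/9.12).
Taking log₂: log₂(13.9/216) = t·(1/12.4 − 1/9.12).
log₂(0.064352) = -3.9579; 1/12.4 − 1/9.12 = -0.029004.
t = -3.9579 / -0.029004 ≈ 136.46 hours.

136 hours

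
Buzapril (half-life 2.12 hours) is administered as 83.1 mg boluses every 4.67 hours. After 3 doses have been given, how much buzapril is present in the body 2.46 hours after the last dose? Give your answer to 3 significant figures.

47.0 mg

The 3 doses were given 11.8, 7.13, 2.46 hours ago.
Total = 83.1·(1/2)^(11.8/2.12) + 83.1·(1/2)^(7.13/2.12) + 83.1·(1/2)^(2.46/2.12)
      = 1.7541 + 8.0756 + 37.179 ≈ 47.008 mg.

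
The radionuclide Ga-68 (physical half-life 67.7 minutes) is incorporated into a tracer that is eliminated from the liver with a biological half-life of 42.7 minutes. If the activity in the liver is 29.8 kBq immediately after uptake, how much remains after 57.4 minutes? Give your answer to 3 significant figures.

1/t_eff = 1/t_phys + 1/t_biol = 1/67.7 + 1/42.7 = 0.03819 per minute.
t_eff = 67.7 × 42.7 / (67.7 + 42.7) ≈ 26.185 minutes.
Remaining = 29.8 × (1/2)^(57.4/26.185) = 29.8 × (1/2)^2.1921 ≈ 6.5211 kBq.

6.52 kBq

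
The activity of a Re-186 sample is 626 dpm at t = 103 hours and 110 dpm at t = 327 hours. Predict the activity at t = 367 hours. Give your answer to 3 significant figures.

Over Δt = 327 − 103 = 224 hours, the level fell by a factor of 626/110 ≈ 5.6909.
n = log₂(5.6909) ≈ 2.5087 half-lives, so t½ = 224/2.5087 ≈ 89.291 hours.
From t = 327 to t = 367: 110 × (1/2)^((367−327)/89.291) ≈ 80.638 dpm.

80.6 dpm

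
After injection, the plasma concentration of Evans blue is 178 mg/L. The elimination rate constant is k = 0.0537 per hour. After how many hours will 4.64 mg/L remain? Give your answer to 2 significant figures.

68 hours

t½ = ln 2 / k = 0.69315 / 0.0537 ≈ 12.908 hours.
Fraction remaining = 4.64/178 ≈ 0.026067.
n = log₂(178/4.64) = ln(38.362)/ln 2 ≈ 5.2616 half-lives.
t = n × t½ = 5.2616 × 12.908 ≈ 67.916 hours.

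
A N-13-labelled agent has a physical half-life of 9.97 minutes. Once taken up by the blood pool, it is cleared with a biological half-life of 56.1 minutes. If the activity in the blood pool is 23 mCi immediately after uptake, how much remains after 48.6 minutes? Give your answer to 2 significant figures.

0.43 mCi

1/t_eff = 1/t_phys + 1/t_biol = 1/9.97 + 1/56.1 = 0.11813 per minute.
t_eff = 9.97 × 56.1 / (9.97 + 56.1) ≈ 8.4655 minutes.
Remaining = 23 × (1/2)^(48.6/8.4655) = 23 × (1/2)^5.7409 ≈ 0.43007 mCi.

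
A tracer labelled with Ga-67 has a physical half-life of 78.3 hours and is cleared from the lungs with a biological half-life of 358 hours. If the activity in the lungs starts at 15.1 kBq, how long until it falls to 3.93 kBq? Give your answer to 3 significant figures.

125 hours

1/t_eff = 1/t_phys + 1/t_biol = 1/78.3 + 1/358 = 0.015565 per hour.
t_eff = 78.3 × 358 / (78.3 + 358) ≈ 64.248 hours.
n = log₂(15.1/3.93) ≈ 1.9419; t = 1.9419 × 64.248 ≈ 124.77 hours.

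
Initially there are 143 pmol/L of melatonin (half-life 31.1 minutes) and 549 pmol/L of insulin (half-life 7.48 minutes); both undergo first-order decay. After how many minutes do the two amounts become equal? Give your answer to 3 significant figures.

19.1 minutes

Set 143·(1/2)^(t/31.1) = 549·(1/2)^(t/7.48).
Taking log₂: log₂(143/549) = t·(1/31.1 − 1/7.48).
log₂(0.26047) = -1.9408; 1/31.1 − 1/7.48 = -0.10154.
t = -1.9408 / -0.10154 ≈ 19.114 minutes.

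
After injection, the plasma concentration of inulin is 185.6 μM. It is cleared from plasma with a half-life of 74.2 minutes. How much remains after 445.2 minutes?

2.9 μM

Elapsed time is 6 half-lives (445.2/74.2).
Each half-life halves the amount: 185.6 × (1/2)^6 = 185.6/64 = 2.9 μM.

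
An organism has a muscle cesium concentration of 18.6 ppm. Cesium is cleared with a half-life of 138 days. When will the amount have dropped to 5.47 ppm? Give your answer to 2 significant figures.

240 days

Fraction remaining = 5.47/18.6 ≈ 0.29409.
n = log₂(18.6/5.47) = ln(3.4004)/ln 2 ≈ 1.7657 half-lives.
t = n × t½ = 1.7657 × 138 ≈ 243.67 days.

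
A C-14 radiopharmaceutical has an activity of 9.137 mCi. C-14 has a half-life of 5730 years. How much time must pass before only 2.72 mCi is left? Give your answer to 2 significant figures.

Fraction remaining = 2.72/9.137 ≈ 0.29769.
n = log₂(9.137/2.72) = ln(3.3592)/ln 2 ≈ 1.7481 half-lives.
t = n × t½ = 1.7481 × 5730 ≈ 10017 years.

10000 years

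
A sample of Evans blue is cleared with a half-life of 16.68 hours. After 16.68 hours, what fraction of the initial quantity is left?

0.5

n = 16.68/16.68 ≈ 1 half-life.
Fraction remaining = (1/2)^1 ≈ 0.5.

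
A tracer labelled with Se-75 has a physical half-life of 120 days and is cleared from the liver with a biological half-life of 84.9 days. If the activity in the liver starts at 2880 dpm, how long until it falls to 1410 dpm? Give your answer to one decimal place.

51.2 days

1/t_eff = 1/t_phys + 1/t_biol = 1/120 + 1/84.9 = 0.020112 per day.
t_eff = 120 × 84.9 / (120 + 84.9) ≈ 49.722 days.
n = log₂(2880/1410) ≈ 1.0304; t = 1.0304 × 49.722 ≈ 51.232 days.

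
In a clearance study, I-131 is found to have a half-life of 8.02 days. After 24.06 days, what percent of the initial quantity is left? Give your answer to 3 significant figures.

n = 24.06/8.02 ≈ 3 half-lives.
Fraction remaining = (1/2)^3 ≈ 0.125, i.e. 12.5%.

12.5%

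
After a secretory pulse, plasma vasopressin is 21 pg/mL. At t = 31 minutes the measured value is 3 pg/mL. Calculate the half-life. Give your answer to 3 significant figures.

11.0 minutes

A/A₀ = 3/21 ≈ 0.14286.
n = log₂(7) ≈ 2.8074 half-lives elapsed in 31 minutes.
t½ = 31/2.8074 ≈ 11.042 minutes.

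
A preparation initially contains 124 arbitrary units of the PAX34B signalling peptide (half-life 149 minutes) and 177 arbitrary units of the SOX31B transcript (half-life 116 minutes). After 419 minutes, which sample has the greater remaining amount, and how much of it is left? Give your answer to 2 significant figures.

PAX34B signalling peptide: 124 × (1/2)^2.8121 ≈ 17.656 arbitrary units.
SOX31B transcript: 177 × (1/2)^3.6121 ≈ 14.475 arbitrary units.
PAX34B signalling peptide has more remaining, at ≈ 17.656 arbitrary units.

PAX34B signalling peptide, 18 arbitrary units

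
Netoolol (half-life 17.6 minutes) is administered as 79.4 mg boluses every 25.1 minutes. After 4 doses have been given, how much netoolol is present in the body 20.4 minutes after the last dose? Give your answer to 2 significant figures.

56 mg

The 4 doses were given 95.7, 70.6, 45.5, 20.4 minutes ago.
Total = 79.4·(1/2)^(95.7/17.6) + 79.4·(1/2)^(70.6/17.6) + 79.4·(1/2)^(45.5/17.6) + 79.4·(1/2)^(20.4/17.6)
      = 1.8322 + 4.9236 + 13.231 + 35.555 ≈ 55.542 mg.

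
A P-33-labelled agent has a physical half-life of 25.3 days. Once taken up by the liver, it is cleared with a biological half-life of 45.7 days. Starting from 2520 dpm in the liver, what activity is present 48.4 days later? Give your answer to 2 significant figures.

1/t_eff = 1/t_phys + 1/t_biol = 1/25.3 + 1/45.7 = 0.061408 per day.
t_eff = 25.3 × 45.7 / (25.3 + 45.7) ≈ 16.285 days.
Remaining = 2520 × (1/2)^(48.4/16.285) = 2520 × (1/2)^2.9721 ≈ 321.15 dpm.

320 dpm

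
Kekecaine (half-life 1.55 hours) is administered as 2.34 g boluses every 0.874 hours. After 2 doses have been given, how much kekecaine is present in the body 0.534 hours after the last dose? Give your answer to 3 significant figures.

The 2 doses were given 1.408, 0.534 hours ago.
Total = 2.34·(1/2)^(1.408/1.55) + 2.34·(1/2)^(0.534/1.55)
      = 1.2467 + 1.8429 ≈ 3.0896 g.

3.09 g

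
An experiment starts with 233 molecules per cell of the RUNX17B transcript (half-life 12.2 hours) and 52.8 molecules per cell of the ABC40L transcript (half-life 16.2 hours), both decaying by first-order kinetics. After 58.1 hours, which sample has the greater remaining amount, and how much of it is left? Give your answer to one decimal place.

RUNX17B transcript, 8.6 molecules per cell

RUNX17B transcript: 233 × (1/2)^4.7623 ≈ 8.5854 molecules per cell.
ABC40L transcript: 52.8 × (1/2)^3.5864 ≈ 4.3956 molecules per cell.
RUNX17B transcript has more remaining, at ≈ 8.5854 molecules per cell.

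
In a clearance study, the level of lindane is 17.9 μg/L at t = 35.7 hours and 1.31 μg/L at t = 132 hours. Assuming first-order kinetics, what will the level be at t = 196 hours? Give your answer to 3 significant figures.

0.230 μg/L

Over Δt = 132 − 35.7 = 96.3 hours, the level fell by a factor of 17.9/1.31 ≈ 13.664.
n = log₂(13.664) ≈ 3.7723 half-lives, so t½ = 96.3/3.7723 ≈ 25.528 hours.
From t = 132 to t = 196: 1.31 × (1/2)^((196−132)/25.528) ≈ 0.23045 μg/L.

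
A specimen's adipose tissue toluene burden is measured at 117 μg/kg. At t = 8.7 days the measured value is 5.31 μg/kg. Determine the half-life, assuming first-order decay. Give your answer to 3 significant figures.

A/A₀ = 5.31/117 ≈ 0.045385.
n = log₂(22.034) ≈ 4.4617 half-lives elapsed in 8.7 days.
t½ = 8.7/4.4617 ≈ 1.95 days.

1.95 days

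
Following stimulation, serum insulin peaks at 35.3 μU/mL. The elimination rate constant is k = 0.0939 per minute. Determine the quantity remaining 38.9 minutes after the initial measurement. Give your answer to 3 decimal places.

t½ = ln 2 / k = 0.69315 / 0.0939 ≈ 7.3818 minutes.
Number of half-lives: n = 38.9/7.3818 ≈ 5.2697.
Remaining = 35.3 × (1/2)^5.2697 = 35.3 × 0.025921 ≈ 0.915 μU/mL.

0.915 μU/mL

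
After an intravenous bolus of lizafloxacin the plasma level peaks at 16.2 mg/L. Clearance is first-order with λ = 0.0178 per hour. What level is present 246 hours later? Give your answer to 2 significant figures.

0.20 mg/L

t½ = ln 2 / λ = 0.69315 / 0.0178 ≈ 38.941 hours.
Number of half-lives: n = 246/38.941 ≈ 6.3173.
Remaining = 16.2 × (1/2)^6.3173 = 16.2 × 0.01254 ≈ 0.20315 mg/L.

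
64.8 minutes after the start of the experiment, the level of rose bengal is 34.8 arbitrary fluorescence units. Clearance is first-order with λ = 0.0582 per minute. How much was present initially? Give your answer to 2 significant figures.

1500 arbitrary fluorescence units

t½ = ln 2 / λ = 0.69315 / 0.0582 ≈ 11.91 minutes.
Number of half-lives elapsed: n = 64.8/11.91 ≈ 5.4409.
A₀ = A × 2^n = 34.8 × 2^5.4409 = 34.8 × 43.439 ≈ 1511.7 arbitrary fluorescence units.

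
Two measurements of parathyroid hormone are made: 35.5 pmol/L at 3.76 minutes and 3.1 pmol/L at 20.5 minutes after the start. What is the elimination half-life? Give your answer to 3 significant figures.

4.76 minutes

Over Δt = 20.5 − 3.76 = 16.74 minutes, the level fell by a factor of 35.5/3.1 ≈ 11.452.
n = log₂(11.452) ≈ 3.5175 half-lives, so t½ = 16.74/3.5175 ≈ 4.7591 minutes.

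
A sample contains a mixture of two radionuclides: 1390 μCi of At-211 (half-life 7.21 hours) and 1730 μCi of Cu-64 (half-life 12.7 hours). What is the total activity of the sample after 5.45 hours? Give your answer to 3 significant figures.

2110 μCi

At-211: 1390 × (1/2)^(5.45/7.21) = 1390 × (1/2)^0.75589 ≈ 823.13 μCi.
Cu-64: 1730 × (1/2)^(5.45/12.7) = 1730 × (1/2)^0.42913 ≈ 1284.9 μCi.
Total = 823.13 + 1284.9 ≈ 2108 μCi.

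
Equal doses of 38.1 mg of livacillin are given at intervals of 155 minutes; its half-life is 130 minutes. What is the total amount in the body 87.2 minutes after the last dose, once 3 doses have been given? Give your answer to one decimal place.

The 3 doses were given 397.2, 242.2, 87.2 minutes ago.
Total = 38.1·(1/2)^(397.2/130) + 38.1·(1/2)^(242.2/130) + 38.1·(1/2)^(87.2/130)
      = 4.5831 + 10.473 + 23.933 ≈ 38.99 mg.

39.0 mg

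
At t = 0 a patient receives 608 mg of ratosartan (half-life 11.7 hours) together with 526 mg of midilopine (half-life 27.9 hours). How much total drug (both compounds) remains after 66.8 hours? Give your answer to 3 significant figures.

112 mg

ratosartan: 608 × (1/2)^(66.8/11.7) = 608 × (1/2)^5.7094 ≈ 11.62 mg.
midilopine: 526 × (1/2)^(66.8/27.9) = 526 × (1/2)^2.3943 ≈ 100.06 mg.
Total = 11.62 + 100.06 ≈ 111.68 mg.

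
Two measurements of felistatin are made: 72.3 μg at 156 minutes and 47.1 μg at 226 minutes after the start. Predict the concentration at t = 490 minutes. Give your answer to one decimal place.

9.4 μg

Over Δt = 226 − 156 = 70 minutes, the level fell by a factor of 72.3/47.1 ≈ 1.535.
n = log₂(1.535) ≈ 0.61827 half-lives, so t½ = 70/0.61827 ≈ 113.22 minutes.
From t = 226 to t = 490: 47.1 × (1/2)^((490−226)/113.22) ≈ 9.356 μg.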